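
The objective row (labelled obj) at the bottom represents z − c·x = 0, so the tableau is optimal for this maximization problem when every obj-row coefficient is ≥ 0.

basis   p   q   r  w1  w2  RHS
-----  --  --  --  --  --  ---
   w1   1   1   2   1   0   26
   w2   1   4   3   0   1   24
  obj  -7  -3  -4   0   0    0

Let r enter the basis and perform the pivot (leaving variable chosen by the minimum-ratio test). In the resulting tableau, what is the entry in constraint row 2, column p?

Ratio test on column r — row 1: 26/2 = 13; row 2: 24/3 = 8. Minimum is 8 at row 2 (w2 leaves); pivot element 3.
Divide row 2 by 3; eliminate column r from the other rows.
In the new row 2, the p entry is the old entry divided by the pivot: 1/3 = 1/3.

1/3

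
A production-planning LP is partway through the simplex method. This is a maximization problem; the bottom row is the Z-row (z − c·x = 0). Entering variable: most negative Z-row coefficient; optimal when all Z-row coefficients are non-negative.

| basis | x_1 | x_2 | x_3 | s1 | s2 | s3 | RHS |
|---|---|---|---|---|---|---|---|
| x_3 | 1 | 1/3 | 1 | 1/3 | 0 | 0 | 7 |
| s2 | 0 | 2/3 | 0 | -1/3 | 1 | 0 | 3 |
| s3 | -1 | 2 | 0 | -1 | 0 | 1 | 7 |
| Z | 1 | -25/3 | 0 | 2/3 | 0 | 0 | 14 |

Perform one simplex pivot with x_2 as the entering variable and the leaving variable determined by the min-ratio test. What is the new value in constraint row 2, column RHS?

2/3

Ratio test on column x_2 — row 1: 7/(1/3) = 21; row 2: 3/(2/3) = 9/2; row 3: 7/2 = 7/2. Minimum is 7/2 at row 3 (s3 leaves); pivot element 2.
Divide row 3 by 2; eliminate column x_2 from the other rows.
Row 2 update in column RHS: 3 − (2/3)·(7/2) = 2/3.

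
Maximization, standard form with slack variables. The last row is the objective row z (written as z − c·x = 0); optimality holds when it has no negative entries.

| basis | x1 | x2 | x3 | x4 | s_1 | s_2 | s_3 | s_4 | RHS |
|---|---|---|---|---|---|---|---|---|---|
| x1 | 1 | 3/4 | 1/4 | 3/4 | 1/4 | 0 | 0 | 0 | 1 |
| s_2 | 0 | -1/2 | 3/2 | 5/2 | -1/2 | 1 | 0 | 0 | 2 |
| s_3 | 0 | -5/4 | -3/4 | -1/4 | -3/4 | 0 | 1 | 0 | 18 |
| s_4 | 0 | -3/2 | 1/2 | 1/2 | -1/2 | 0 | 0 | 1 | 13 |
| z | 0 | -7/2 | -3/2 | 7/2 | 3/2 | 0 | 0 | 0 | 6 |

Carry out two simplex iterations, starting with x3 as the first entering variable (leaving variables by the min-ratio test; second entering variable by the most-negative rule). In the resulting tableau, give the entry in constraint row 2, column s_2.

3/5

Ratio test on column x3 — row 1: 1/(1/4) = 4; row 2: 2/(3/2) = 4/3; row 3: entry -3/4 ≤ 0; row 4: 13/(1/2) = 26. Minimum is 4/3 at row 2 (s_2 leaves); pivot element 3/2.
Divide row 2 by 3/2; eliminate column x3 from the other rows.
Second iteration: most negative z-row entry is -4 in column x2, so x2 enters.
Ratio test on column x2 — row 1: (2/3)/(5/6) = 4/5; row 2: entry -1/3 ≤ 0; row 3: entry -3/2 ≤ 0; row 4: entry -4/3 ≤ 0. Minimum is 4/5 at row 1 (x1 leaves); pivot element 5/6.
Divide row 1 by 5/6; eliminate column x2 from the other rows.
After both pivots, the entry at constraint row 2, column s_2 is 3/5.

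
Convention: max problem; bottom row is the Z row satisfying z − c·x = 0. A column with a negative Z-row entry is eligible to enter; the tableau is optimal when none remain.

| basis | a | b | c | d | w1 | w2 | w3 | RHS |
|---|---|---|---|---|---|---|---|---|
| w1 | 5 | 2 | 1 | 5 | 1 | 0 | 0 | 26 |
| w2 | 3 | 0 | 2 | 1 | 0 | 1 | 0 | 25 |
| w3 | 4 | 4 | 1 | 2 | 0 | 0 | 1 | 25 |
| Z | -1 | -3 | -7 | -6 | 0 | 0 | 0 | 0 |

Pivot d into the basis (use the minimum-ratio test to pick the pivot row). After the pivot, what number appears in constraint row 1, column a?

Ratio test on column d — row 1: 26/5 = 26/5; row 2: 25/1 = 25; row 3: 25/2 = 25/2. Minimum is 26/5 at row 1 (w1 leaves); pivot element 5.
Divide row 1 by 5; eliminate column d from the other rows.
In the new row 1, the a entry is the old entry divided by the pivot: 5/5 = 1.

1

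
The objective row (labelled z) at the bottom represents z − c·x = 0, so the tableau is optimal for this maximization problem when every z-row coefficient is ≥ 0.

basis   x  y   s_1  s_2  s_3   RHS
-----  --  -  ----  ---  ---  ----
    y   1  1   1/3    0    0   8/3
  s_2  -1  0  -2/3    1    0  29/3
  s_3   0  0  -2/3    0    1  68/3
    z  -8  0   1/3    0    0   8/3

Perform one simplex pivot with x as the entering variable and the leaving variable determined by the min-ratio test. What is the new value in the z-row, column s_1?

Ratio test on column x — row 1: (8/3)/1 = 8/3; row 2: entry -1 ≤ 0; row 3: entry 0 ≤ 0. Minimum is 8/3 at row 1 (y leaves); pivot element 1.
Divide row 1 by 1; eliminate column x from the other rows.
z-row update in column s_1: 1/3 − (-8)·(1/3) = 3.

3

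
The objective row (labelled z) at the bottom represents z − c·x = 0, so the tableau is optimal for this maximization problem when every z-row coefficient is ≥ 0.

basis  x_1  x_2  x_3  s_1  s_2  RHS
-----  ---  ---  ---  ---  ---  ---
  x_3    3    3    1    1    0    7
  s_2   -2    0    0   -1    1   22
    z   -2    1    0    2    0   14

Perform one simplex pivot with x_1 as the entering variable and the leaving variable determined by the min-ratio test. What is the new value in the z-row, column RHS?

56/3

Ratio test on column x_1 — row 1: 7/3 = 7/3; row 2: entry -2 ≤ 0. Minimum is 7/3 at row 1 (x_3 leaves); pivot element 3.
Divide row 1 by 3; eliminate column x_1 from the other rows.
z-row update in column RHS: 14 − (-2)·(7/3) = 56/3.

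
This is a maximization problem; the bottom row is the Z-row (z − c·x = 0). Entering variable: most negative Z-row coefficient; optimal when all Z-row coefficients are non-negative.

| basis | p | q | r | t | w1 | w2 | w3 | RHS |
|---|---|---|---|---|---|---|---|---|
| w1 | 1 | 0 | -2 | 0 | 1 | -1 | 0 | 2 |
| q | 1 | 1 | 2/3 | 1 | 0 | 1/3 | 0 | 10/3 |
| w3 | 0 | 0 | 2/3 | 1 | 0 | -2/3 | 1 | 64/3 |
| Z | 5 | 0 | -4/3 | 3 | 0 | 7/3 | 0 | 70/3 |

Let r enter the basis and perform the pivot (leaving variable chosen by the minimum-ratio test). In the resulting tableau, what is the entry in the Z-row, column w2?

3

Ratio test on column r — row 1: entry -2 ≤ 0; row 2: (10/3)/(2/3) = 5; row 3: (64/3)/(2/3) = 32. Minimum is 5 at row 2 (q leaves); pivot element 2/3.
Divide row 2 by 2/3; eliminate column r from the other rows.
Z-row update in column w2: 7/3 − (-4/3)·(1/2) = 3.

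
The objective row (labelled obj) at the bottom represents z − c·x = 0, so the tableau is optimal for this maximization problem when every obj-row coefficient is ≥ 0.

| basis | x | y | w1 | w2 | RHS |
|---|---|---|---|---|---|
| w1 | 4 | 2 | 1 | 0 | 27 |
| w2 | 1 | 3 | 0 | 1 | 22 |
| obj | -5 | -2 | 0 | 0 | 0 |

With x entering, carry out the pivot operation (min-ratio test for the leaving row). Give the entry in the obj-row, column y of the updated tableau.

Ratio test on column x — row 1: 27/4 = 27/4; row 2: 22/1 = 22. Minimum is 27/4 at row 1 (w1 leaves); pivot element 4.
Divide row 1 by 4; eliminate column x from the other rows.
obj-row update in column y: -2 − (-5)·(1/2) = 1/2.

1/2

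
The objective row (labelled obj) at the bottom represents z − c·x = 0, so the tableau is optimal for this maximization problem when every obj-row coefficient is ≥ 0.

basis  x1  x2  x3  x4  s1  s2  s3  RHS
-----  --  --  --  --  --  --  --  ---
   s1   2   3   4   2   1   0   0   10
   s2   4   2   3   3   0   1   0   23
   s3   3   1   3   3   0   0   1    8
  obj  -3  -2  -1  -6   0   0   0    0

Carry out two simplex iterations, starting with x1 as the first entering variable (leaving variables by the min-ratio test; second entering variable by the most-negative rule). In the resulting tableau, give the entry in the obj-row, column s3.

Ratio test on column x1 — row 1: 10/2 = 5; row 2: 23/4 = 23/4; row 3: 8/3 = 8/3. Minimum is 8/3 at row 3 (s3 leaves); pivot element 3.
Divide row 3 by 3; eliminate column x1 from the other rows.
Second iteration: most negative obj-row entry is -3 in column x4, so x4 enters.
Ratio test on column x4 — row 1: entry 0 ≤ 0; row 2: entry -1 ≤ 0; row 3: (8/3)/1 = 8/3. Minimum is 8/3 at row 3 (x1 leaves); pivot element 1.
Divide row 3 by 1; eliminate column x4 from the other rows.
After both pivots, the entry at the obj-row, column s3 is 2.

2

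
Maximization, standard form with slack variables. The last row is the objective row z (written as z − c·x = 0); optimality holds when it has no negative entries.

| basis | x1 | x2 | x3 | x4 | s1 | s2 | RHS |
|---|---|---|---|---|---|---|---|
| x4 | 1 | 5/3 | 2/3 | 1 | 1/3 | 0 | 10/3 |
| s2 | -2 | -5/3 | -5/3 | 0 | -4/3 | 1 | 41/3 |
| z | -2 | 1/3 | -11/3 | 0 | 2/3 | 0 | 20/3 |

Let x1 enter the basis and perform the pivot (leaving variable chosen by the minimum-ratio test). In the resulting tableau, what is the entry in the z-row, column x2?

11/3

Ratio test on column x1 — row 1: (10/3)/1 = 10/3; row 2: entry -2 ≤ 0. Minimum is 10/3 at row 1 (x4 leaves); pivot element 1.
Divide row 1 by 1; eliminate column x1 from the other rows.
z-row update in column x2: 1/3 − (-2)·(5/3) = 11/3.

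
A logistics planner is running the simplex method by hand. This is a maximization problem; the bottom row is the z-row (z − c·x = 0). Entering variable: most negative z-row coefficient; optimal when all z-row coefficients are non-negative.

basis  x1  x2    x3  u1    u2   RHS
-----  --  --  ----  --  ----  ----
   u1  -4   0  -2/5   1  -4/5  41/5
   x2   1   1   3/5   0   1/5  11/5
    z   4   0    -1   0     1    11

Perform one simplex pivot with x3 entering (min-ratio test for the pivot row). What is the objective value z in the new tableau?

Ratio test on column x3 — row 1: entry -2/5 ≤ 0; row 2: (11/5)/(3/5) = 11/3. Minimum is 11/3 at row 2 (x2 leaves); pivot element 3/5.
Pivot on row 2; the z-row RHS becomes 11 − (-1)·(11/3) = 44/3.

44/3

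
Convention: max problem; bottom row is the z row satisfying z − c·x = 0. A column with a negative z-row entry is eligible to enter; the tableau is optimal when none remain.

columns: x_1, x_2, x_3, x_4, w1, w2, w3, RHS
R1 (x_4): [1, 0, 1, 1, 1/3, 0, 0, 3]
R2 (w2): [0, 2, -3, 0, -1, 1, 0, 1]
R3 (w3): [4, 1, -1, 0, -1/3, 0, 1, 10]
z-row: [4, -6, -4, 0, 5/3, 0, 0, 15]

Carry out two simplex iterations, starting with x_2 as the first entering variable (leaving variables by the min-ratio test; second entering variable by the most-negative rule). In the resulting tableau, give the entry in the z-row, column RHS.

Ratio test on column x_2 — row 1: entry 0 ≤ 0; row 2: 1/2 = 1/2; row 3: 10/1 = 10. Minimum is 1/2 at row 2 (w2 leaves); pivot element 2.
Divide row 2 by 2; eliminate column x_2 from the other rows.
Second iteration: most negative z-row entry is -13 in column x_3, so x_3 enters.
Ratio test on column x_3 — row 1: 3/1 = 3; row 2: entry -3/2 ≤ 0; row 3: (19/2)/(1/2) = 19. Minimum is 3 at row 1 (x_4 leaves); pivot element 1.
Divide row 1 by 1; eliminate column x_3 from the other rows.
After both pivots, the entry at the z-row, column RHS is 57.

57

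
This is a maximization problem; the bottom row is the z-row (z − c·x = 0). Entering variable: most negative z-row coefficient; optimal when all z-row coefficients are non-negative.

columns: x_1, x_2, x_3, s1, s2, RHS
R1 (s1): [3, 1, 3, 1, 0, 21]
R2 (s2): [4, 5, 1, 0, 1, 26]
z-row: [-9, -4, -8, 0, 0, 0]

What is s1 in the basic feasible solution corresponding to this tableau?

21

s1 is basic (row 1); its value is the RHS of that row, 21.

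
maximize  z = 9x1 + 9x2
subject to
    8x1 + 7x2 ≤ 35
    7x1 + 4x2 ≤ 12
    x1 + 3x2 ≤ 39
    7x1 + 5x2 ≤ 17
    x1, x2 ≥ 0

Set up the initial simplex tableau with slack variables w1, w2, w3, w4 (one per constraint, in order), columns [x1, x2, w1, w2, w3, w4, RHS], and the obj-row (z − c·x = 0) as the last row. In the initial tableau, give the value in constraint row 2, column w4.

Slack w4 belongs to constraint 4; its column is the unit vector e_4, so the entry in row 2 is 0.

0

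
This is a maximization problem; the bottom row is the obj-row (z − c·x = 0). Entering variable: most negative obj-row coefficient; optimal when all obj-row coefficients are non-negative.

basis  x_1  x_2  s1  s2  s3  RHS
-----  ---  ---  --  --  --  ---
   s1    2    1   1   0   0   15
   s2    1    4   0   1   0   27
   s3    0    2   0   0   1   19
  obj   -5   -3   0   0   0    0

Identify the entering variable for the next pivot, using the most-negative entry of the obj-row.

Negative obj-row entries: x_1: -5, x_2: -3.
The most negative is -5 in column x_1, so x_1 enters.

x_1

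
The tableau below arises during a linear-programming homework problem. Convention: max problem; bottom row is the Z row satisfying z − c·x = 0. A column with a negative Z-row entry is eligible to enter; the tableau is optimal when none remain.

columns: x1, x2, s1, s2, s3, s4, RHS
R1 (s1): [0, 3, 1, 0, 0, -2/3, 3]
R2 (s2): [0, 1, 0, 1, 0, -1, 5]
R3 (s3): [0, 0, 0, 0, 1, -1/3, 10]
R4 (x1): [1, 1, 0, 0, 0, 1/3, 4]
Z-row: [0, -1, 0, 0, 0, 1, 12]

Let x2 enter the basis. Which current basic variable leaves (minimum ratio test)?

s1

Column x2 entries and ratios — s1: 3/3 = 1; s2: 5/1 = 5; s3: 0 ≤ 0, skip; x1: 4/1 = 4.
Smallest ratio is 1 in the row of s1, so s1 leaves.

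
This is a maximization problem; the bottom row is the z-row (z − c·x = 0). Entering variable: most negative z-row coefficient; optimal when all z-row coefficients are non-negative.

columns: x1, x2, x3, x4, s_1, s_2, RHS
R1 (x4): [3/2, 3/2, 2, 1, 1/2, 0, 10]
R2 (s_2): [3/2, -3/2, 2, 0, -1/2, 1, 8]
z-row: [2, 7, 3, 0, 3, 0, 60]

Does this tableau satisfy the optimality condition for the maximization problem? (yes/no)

yes

Every z-row coefficient is ≥ 0, so the tableau is optimal.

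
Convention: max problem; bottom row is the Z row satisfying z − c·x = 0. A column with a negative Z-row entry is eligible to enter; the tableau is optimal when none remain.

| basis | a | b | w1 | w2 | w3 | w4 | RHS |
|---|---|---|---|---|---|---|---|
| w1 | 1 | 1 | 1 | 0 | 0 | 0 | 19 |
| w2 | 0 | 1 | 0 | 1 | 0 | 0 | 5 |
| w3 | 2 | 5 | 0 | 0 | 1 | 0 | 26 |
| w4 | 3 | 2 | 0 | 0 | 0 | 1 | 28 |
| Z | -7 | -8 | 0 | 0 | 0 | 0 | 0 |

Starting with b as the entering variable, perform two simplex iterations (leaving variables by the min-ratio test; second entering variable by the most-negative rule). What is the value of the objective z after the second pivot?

Ratio test on column b — row 1: 19/1 = 19; row 2: 5/1 = 5; row 3: 26/5 = 26/5; row 4: 28/2 = 14. Minimum is 5 at row 2 (w2 leaves); pivot element 1.
Pivot on row 2; the Z-row RHS becomes 0 − (-8)·5 = 40.
Next entering variable (most negative Z-row entry -7): a.
Ratio test on column a — row 1: 14/1 = 14; row 2: entry 0 ≤ 0; row 3: 1/2 = 1/2; row 4: 18/3 = 6. Minimum is 1/2 at row 3 (w3 leaves); pivot element 2.
After the second pivot the Z-row RHS is 40 − (-7)·(1/2) = 87/2.

87/2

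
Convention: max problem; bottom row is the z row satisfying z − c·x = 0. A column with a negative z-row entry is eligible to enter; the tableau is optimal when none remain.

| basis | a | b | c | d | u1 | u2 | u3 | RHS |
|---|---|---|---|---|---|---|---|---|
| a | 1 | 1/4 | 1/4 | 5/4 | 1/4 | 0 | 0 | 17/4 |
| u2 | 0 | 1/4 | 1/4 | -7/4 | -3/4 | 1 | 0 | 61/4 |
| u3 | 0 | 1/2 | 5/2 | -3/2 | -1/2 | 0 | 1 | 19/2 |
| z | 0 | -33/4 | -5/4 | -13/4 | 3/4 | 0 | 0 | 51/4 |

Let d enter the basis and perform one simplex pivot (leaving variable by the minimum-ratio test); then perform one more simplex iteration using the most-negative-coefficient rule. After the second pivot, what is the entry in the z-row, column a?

33

Ratio test on column d — row 1: (17/4)/(5/4) = 17/5; row 2: entry -7/4 ≤ 0; row 3: entry -3/2 ≤ 0. Minimum is 17/5 at row 1 (a leaves); pivot element 5/4.
Divide row 1 by 5/4; eliminate column d from the other rows.
Second iteration: most negative z-row entry is -38/5 in column b, so b enters.
Ratio test on column b — row 1: (17/5)/(1/5) = 17; row 2: (106/5)/(3/5) = 106/3; row 3: (73/5)/(4/5) = 73/4. Minimum is 17 at row 1 (d leaves); pivot element 1/5.
Divide row 1 by 1/5; eliminate column b from the other rows.
After both pivots, the entry at the z-row, column a is 33.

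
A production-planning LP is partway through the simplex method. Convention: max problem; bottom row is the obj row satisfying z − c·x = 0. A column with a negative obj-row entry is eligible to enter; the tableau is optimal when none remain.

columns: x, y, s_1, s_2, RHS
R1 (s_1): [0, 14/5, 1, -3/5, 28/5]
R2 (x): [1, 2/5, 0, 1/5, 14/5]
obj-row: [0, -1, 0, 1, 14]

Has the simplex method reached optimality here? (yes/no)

The obj-row has a negative entry -1 in column y, so it is not optimal.

no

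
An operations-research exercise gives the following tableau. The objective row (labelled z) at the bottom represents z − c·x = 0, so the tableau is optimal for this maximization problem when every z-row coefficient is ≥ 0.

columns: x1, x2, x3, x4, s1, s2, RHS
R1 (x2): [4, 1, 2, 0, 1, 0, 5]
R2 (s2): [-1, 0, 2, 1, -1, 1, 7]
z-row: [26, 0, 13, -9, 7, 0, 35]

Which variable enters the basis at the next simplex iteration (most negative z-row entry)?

Negative z-row entries: x4: -9.
The most negative is -9 in column x4, so x4 enters.

x4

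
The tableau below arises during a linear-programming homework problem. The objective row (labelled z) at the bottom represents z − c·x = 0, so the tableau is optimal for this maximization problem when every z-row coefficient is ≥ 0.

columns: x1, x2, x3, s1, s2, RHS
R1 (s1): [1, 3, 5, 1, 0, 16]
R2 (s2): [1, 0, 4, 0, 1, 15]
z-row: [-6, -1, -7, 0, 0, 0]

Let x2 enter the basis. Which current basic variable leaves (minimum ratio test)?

Column x2 entries and ratios — s1: 16/3 = 16/3; s2: 0 ≤ 0, skip.
Smallest ratio is 16/3 in the row of s1, so s1 leaves.

s1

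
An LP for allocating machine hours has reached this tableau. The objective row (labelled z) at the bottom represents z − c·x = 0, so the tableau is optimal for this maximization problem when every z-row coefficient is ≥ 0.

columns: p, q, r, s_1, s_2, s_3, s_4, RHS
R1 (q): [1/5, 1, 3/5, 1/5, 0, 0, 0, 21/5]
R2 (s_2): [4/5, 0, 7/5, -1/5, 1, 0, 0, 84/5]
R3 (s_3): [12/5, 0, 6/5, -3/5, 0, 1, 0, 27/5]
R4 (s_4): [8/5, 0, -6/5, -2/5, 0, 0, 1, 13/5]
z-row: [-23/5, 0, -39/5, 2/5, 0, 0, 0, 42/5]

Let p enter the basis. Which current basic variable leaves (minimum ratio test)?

s_4

Column p entries and ratios — q: (21/5)/(1/5) = 21; s_2: (84/5)/(4/5) = 21; s_3: (27/5)/(12/5) = 9/4; s_4: (13/5)/(8/5) = 13/8.
Smallest ratio is 13/8 in the row of s_4, so s_4 leaves.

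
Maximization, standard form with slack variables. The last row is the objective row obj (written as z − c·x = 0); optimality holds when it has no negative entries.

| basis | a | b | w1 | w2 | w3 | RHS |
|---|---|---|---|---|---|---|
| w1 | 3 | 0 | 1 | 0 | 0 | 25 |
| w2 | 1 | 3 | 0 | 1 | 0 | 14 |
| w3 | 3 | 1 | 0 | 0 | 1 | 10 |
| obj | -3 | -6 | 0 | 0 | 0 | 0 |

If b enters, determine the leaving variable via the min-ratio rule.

w2

Column b entries and ratios — w1: 0 ≤ 0, skip; w2: 14/3 = 14/3; w3: 10/1 = 10.
Smallest ratio is 14/3 in the row of w2, so w2 leaves.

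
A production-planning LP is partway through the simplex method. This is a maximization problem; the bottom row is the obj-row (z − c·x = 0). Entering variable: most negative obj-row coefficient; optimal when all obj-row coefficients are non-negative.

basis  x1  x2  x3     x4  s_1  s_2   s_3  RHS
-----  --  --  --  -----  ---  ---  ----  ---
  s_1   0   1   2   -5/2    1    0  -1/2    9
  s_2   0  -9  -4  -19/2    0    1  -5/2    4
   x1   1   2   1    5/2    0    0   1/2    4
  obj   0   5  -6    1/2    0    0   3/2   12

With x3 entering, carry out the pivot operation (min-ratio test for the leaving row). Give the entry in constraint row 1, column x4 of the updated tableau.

-15/2

Ratio test on column x3 — row 1: 9/2 = 9/2; row 2: entry -4 ≤ 0; row 3: 4/1 = 4. Minimum is 4 at row 3 (x1 leaves); pivot element 1.
Divide row 3 by 1; eliminate column x3 from the other rows.
Row 1 update in column x4: -5/2 − 2·(5/2) = -15/2.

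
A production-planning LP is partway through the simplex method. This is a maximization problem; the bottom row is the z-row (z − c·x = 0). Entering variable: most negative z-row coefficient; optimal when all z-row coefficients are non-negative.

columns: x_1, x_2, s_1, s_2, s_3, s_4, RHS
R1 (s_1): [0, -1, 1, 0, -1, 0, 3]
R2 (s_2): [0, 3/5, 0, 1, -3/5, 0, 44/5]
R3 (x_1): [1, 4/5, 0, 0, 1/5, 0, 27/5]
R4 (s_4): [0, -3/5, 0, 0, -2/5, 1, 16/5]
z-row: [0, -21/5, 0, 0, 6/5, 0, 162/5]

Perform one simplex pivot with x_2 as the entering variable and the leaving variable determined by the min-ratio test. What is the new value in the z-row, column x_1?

Ratio test on column x_2 — row 1: entry -1 ≤ 0; row 2: (44/5)/(3/5) = 44/3; row 3: (27/5)/(4/5) = 27/4; row 4: entry -3/5 ≤ 0. Minimum is 27/4 at row 3 (x_1 leaves); pivot element 4/5.
Divide row 3 by 4/5; eliminate column x_2 from the other rows.
z-row update in column x_1: 0 − (-21/5)·(5/4) = 21/4.

21/4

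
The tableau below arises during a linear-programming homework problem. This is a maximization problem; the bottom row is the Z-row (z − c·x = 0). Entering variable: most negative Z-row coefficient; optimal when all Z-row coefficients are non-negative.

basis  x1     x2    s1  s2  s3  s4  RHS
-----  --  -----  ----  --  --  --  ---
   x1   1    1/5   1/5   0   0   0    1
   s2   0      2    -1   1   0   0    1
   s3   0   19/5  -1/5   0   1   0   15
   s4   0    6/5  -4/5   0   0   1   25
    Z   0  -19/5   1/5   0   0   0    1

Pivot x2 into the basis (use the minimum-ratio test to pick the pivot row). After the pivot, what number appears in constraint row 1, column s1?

3/10

Ratio test on column x2 — row 1: 1/(1/5) = 5; row 2: 1/2 = 1/2; row 3: 15/(19/5) = 75/19; row 4: 25/(6/5) = 125/6. Minimum is 1/2 at row 2 (s2 leaves); pivot element 2.
Divide row 2 by 2; eliminate column x2 from the other rows.
Row 1 update in column s1: 1/5 − (1/5)·(-1/2) = 3/10.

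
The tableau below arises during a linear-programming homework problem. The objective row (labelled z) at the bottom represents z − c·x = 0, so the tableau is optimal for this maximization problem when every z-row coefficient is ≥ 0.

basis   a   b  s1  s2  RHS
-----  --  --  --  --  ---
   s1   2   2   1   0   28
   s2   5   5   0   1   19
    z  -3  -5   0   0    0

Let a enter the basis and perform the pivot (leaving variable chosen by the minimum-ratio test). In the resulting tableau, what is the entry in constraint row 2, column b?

Ratio test on column a — row 1: 28/2 = 14; row 2: 19/5 = 19/5. Minimum is 19/5 at row 2 (s2 leaves); pivot element 5.
Divide row 2 by 5; eliminate column a from the other rows.
In the new row 2, the b entry is the old entry divided by the pivot: 5/5 = 1.

1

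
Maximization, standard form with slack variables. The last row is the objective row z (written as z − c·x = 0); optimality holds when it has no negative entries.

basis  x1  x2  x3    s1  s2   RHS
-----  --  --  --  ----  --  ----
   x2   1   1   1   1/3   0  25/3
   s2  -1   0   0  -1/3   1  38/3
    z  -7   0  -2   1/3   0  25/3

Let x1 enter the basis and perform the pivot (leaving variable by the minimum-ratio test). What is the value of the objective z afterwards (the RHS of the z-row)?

Ratio test on column x1 — row 1: (25/3)/1 = 25/3; row 2: entry -1 ≤ 0. Minimum is 25/3 at row 1 (x2 leaves); pivot element 1.
Pivot on row 1; the z-row RHS becomes 25/3 − (-7)·(25/3) = 200/3.

200/3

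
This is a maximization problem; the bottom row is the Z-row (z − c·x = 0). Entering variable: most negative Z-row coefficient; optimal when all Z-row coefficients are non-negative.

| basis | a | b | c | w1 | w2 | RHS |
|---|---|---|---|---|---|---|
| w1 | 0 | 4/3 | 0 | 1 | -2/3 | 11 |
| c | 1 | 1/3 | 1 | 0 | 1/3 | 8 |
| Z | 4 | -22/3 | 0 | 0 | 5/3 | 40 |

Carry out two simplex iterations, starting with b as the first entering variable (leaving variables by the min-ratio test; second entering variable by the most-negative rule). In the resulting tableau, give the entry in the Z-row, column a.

8

Ratio test on column b — row 1: 11/(4/3) = 33/4; row 2: 8/(1/3) = 24. Minimum is 33/4 at row 1 (w1 leaves); pivot element 4/3.
Divide row 1 by 4/3; eliminate column b from the other rows.
Second iteration: most negative Z-row entry is -2 in column w2, so w2 enters.
Ratio test on column w2 — row 1: entry -1/2 ≤ 0; row 2: (21/4)/(1/2) = 21/2. Minimum is 21/2 at row 2 (c leaves); pivot element 1/2.
Divide row 2 by 1/2; eliminate column w2 from the other rows.
After both pivots, the entry at the Z-row, column a is 8.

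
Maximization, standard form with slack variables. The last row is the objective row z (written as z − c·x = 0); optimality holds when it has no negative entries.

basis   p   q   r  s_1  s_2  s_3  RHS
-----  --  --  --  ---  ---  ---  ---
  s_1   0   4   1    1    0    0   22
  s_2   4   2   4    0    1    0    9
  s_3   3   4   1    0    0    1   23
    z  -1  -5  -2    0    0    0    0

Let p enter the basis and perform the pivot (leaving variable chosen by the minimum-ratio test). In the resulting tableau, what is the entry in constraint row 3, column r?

-2

Ratio test on column p — row 1: entry 0 ≤ 0; row 2: 9/4 = 9/4; row 3: 23/3 = 23/3. Minimum is 9/4 at row 2 (s_2 leaves); pivot element 4.
Divide row 2 by 4; eliminate column p from the other rows.
Row 3 update in column r: 1 − 3·1 = -2.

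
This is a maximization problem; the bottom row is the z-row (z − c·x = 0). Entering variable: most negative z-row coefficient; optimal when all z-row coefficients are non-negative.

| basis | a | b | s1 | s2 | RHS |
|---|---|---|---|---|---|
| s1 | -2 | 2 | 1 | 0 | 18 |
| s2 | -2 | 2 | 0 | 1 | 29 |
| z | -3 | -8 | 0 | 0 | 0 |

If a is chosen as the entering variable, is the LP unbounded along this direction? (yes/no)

Every constraint-row entry in column a is ≤ 0, so increasing a is unbounded.

yes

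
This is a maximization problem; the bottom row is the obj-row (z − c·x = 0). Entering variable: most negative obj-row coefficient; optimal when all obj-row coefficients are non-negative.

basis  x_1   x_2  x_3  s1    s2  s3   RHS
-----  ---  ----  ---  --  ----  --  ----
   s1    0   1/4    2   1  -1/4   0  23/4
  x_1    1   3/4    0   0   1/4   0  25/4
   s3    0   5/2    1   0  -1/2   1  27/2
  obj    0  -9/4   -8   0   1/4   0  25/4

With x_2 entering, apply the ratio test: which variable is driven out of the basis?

Column x_2 entries and ratios — s1: (23/4)/(1/4) = 23; x_1: (25/4)/(3/4) = 25/3; s3: (27/2)/(5/2) = 27/5.
Smallest ratio is 27/5 in the row of s3, so s3 leaves.

s3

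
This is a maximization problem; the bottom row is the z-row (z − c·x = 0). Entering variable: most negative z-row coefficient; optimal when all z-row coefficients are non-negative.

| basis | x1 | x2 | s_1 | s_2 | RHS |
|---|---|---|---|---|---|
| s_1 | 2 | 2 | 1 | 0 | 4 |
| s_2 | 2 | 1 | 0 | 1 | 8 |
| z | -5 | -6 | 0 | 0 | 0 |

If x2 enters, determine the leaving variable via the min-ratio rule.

Column x2 entries and ratios — s_1: 4/2 = 2; s_2: 8/1 = 8.
Smallest ratio is 2 in the row of s_1, so s_1 leaves.

s_1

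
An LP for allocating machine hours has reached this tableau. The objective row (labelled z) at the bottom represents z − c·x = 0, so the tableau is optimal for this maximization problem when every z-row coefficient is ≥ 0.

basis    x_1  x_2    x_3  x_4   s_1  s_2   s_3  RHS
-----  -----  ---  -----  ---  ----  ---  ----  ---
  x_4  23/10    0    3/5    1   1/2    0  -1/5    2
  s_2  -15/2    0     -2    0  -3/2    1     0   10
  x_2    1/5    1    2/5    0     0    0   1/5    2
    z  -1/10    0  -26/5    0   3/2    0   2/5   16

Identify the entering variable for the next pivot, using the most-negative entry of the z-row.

Negative z-row entries: x_1: -1/10, x_3: -26/5.
The most negative is -26/5 in column x_3, so x_3 enters.

x_3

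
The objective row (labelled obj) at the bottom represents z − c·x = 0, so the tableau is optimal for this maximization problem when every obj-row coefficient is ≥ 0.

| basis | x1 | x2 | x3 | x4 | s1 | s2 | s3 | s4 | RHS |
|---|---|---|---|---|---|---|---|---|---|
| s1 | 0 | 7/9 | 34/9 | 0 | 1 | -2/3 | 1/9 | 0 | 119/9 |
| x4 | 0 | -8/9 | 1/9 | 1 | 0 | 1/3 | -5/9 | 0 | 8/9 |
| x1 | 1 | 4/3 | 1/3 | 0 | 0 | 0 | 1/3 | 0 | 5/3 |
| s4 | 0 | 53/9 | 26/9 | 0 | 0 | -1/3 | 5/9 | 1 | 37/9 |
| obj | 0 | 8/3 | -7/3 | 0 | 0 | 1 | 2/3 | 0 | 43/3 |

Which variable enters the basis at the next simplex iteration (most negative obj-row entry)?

x3

Negative obj-row entries: x3: -7/3.
The most negative is -7/3 in column x3, so x3 enters.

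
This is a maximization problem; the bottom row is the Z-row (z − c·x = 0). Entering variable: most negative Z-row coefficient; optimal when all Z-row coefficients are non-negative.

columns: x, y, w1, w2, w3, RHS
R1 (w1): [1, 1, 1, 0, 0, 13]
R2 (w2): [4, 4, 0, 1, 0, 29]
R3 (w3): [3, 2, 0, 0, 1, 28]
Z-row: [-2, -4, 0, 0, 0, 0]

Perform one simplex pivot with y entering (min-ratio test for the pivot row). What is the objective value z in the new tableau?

Ratio test on column y — row 1: 13/1 = 13; row 2: 29/4 = 29/4; row 3: 28/2 = 14. Minimum is 29/4 at row 2 (w2 leaves); pivot element 4.
Pivot on row 2; the Z-row RHS becomes 0 − (-4)·(29/4) = 29.

29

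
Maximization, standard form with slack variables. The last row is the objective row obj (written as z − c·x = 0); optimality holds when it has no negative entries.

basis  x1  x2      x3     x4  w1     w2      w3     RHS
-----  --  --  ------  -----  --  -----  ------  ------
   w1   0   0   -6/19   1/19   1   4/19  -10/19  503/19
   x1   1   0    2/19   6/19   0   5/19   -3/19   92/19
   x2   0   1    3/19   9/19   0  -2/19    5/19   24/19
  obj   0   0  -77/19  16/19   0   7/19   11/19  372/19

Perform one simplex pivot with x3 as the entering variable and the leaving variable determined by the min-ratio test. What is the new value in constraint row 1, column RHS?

29

Ratio test on column x3 — row 1: entry -6/19 ≤ 0; row 2: (92/19)/(2/19) = 46; row 3: (24/19)/(3/19) = 8. Minimum is 8 at row 3 (x2 leaves); pivot element 3/19.
Divide row 3 by 3/19; eliminate column x3 from the other rows.
Row 1 update in column RHS: 503/19 − (-6/19)·8 = 29.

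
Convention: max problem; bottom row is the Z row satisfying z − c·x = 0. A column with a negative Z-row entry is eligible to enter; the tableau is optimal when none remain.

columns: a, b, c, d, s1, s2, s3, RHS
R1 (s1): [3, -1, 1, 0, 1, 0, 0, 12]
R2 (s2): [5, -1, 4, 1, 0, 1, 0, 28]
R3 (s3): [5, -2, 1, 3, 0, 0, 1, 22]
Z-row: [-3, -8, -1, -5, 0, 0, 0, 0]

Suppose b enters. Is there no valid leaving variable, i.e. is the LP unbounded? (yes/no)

yes

Every constraint-row entry in column b is ≤ 0, so increasing b is unbounded.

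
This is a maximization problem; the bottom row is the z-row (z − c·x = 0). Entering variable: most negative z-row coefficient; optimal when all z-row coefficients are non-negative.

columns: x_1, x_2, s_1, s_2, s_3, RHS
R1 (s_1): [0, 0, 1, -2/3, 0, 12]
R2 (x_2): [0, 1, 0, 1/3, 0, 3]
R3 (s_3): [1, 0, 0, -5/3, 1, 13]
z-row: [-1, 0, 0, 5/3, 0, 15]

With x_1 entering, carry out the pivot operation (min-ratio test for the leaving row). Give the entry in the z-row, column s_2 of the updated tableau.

0

Ratio test on column x_1 — row 1: entry 0 ≤ 0; row 2: entry 0 ≤ 0; row 3: 13/1 = 13. Minimum is 13 at row 3 (s_3 leaves); pivot element 1.
Divide row 3 by 1; eliminate column x_1 from the other rows.
z-row update in column s_2: 5/3 − (-1)·(-5/3) = 0.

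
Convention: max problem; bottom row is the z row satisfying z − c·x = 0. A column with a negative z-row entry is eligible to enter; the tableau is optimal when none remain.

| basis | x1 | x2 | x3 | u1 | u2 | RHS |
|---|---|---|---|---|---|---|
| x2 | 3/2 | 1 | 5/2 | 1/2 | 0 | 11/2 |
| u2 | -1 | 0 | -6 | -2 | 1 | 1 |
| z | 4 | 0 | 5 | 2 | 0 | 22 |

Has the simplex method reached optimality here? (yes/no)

Every z-row coefficient is ≥ 0, so the tableau is optimal.

yes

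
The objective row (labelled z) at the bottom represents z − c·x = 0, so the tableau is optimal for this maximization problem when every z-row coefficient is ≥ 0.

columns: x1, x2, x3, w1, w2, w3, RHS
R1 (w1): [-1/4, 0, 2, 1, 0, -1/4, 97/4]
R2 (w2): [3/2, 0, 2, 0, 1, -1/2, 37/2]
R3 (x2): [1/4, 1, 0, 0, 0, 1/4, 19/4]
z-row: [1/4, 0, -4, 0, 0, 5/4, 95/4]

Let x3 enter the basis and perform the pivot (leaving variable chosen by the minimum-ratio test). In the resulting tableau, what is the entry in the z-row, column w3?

Ratio test on column x3 — row 1: (97/4)/2 = 97/8; row 2: (37/2)/2 = 37/4; row 3: entry 0 ≤ 0. Minimum is 37/4 at row 2 (w2 leaves); pivot element 2.
Divide row 2 by 2; eliminate column x3 from the other rows.
z-row update in column w3: 5/4 − (-4)·(-1/4) = 1/4.

1/4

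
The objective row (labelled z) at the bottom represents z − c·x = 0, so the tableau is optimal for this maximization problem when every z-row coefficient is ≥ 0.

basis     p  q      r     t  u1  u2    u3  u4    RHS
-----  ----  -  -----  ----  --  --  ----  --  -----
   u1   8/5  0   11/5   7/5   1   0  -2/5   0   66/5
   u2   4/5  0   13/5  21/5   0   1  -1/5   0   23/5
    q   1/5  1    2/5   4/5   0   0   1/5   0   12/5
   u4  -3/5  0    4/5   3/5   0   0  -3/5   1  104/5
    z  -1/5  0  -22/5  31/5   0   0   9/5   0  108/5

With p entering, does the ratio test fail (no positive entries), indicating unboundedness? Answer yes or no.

Column p has positive entries in row(s) 1, 2, 3, so the ratio test bounds it — not unbounded.

no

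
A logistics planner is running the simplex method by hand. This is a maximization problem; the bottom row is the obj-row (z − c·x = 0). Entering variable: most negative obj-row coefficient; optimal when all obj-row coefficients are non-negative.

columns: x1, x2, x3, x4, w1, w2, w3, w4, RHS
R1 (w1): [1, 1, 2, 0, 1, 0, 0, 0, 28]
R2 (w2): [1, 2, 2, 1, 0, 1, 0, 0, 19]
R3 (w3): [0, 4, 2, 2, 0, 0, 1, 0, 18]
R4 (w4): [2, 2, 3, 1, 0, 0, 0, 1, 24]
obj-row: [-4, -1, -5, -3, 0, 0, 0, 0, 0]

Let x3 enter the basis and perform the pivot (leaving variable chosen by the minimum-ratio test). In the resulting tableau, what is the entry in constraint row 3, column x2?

Ratio test on column x3 — row 1: 28/2 = 14; row 2: 19/2 = 19/2; row 3: 18/2 = 9; row 4: 24/3 = 8. Minimum is 8 at row 4 (w4 leaves); pivot element 3.
Divide row 4 by 3; eliminate column x3 from the other rows.
Row 3 update in column x2: 4 − 2·(2/3) = 8/3.

8/3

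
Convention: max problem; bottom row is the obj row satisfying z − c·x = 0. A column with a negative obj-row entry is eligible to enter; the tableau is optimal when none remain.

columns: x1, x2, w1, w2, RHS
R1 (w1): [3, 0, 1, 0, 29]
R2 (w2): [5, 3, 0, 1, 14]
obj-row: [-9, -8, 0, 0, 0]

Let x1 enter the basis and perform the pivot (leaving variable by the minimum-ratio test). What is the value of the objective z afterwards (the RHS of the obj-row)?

Ratio test on column x1 — row 1: 29/3 = 29/3; row 2: 14/5 = 14/5. Minimum is 14/5 at row 2 (w2 leaves); pivot element 5.
Pivot on row 2; the obj-row RHS becomes 0 − (-9)·(14/5) = 126/5.

126/5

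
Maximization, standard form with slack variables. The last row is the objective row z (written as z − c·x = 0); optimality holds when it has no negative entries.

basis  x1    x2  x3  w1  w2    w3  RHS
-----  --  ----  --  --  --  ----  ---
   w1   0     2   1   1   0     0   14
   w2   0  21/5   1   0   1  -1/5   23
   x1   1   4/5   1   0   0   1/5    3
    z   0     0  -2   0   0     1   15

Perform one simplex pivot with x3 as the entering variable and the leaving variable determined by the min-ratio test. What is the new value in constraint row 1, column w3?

Ratio test on column x3 — row 1: 14/1 = 14; row 2: 23/1 = 23; row 3: 3/1 = 3. Minimum is 3 at row 3 (x1 leaves); pivot element 1.
Divide row 3 by 1; eliminate column x3 from the other rows.
Row 1 update in column w3: 0 − 1·(1/5) = -1/5.

-1/5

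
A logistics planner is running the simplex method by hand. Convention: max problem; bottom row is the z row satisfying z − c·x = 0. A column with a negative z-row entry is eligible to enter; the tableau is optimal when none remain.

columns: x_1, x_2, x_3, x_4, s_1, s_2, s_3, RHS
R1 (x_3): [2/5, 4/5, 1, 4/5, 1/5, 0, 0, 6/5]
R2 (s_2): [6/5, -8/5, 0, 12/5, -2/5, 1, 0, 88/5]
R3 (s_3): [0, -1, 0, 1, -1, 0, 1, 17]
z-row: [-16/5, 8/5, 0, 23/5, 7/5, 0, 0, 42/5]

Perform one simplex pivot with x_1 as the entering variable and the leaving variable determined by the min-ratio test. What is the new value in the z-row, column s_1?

3

Ratio test on column x_1 — row 1: (6/5)/(2/5) = 3; row 2: (88/5)/(6/5) = 44/3; row 3: entry 0 ≤ 0. Minimum is 3 at row 1 (x_3 leaves); pivot element 2/5.
Divide row 1 by 2/5; eliminate column x_1 from the other rows.
z-row update in column s_1: 7/5 − (-16/5)·(1/2) = 3.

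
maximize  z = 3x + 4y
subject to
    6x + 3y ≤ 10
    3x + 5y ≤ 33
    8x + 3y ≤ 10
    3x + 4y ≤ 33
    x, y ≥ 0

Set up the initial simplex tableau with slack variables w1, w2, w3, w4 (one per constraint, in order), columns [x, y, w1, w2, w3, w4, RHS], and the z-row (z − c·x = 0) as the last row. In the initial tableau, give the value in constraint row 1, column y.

Constraint 1 has coefficient 3 on y.

3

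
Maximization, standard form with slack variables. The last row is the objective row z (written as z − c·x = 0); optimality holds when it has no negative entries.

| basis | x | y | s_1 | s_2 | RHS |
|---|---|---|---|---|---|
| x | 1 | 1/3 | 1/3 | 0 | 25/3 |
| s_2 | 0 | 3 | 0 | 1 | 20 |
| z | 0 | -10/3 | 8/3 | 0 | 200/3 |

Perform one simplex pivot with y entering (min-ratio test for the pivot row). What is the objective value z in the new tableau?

Ratio test on column y — row 1: (25/3)/(1/3) = 25; row 2: 20/3 = 20/3. Minimum is 20/3 at row 2 (s_2 leaves); pivot element 3.
Pivot on row 2; the z-row RHS becomes 200/3 − (-10/3)·(20/3) = 800/9.

800/9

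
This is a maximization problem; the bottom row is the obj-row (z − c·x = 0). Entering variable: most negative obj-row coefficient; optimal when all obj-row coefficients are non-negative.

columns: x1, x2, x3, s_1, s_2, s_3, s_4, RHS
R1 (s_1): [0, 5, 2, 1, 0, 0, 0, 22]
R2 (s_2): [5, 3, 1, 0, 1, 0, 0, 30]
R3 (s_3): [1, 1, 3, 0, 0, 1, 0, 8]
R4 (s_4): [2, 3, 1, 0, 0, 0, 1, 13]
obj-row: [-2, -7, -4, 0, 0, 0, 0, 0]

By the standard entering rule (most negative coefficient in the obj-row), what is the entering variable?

x2

Negative obj-row entries: x1: -2, x2: -7, x3: -4.
The most negative is -7 in column x2, so x2 enters.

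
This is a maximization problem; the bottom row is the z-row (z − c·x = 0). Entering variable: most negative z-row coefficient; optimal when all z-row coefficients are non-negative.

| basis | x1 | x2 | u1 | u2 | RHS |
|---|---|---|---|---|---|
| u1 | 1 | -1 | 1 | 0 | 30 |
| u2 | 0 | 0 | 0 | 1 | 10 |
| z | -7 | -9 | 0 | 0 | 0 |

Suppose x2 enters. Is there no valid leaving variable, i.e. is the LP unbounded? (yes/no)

Every constraint-row entry in column x2 is ≤ 0, so increasing x2 is unbounded.

yes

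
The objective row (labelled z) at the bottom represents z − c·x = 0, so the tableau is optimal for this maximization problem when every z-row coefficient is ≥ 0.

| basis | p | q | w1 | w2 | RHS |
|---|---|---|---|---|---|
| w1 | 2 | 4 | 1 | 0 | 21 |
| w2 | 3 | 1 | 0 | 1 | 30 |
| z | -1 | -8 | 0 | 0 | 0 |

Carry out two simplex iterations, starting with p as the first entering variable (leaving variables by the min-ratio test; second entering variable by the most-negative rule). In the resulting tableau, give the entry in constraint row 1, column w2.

-1/5

Ratio test on column p — row 1: 21/2 = 21/2; row 2: 30/3 = 10. Minimum is 10 at row 2 (w2 leaves); pivot element 3.
Divide row 2 by 3; eliminate column p from the other rows.
Second iteration: most negative z-row entry is -23/3 in column q, so q enters.
Ratio test on column q — row 1: 1/(10/3) = 3/10; row 2: 10/(1/3) = 30. Minimum is 3/10 at row 1 (w1 leaves); pivot element 10/3.
Divide row 1 by 10/3; eliminate column q from the other rows.
After both pivots, the entry at constraint row 1, column w2 is -1/5.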